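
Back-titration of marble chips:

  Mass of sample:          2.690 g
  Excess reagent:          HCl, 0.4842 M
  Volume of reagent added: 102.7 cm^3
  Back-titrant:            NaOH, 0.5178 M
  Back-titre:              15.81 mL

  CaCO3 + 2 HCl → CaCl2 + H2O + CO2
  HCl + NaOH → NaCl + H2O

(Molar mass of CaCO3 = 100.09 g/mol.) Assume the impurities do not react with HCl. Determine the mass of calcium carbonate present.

2.079 g

n(HCl) added = 0.1027 × 0.4842 = 0.04973 mol
n(NaOH) used in back-titration = 0.01581 × 0.5178 = 8.186 × 10^-3 mol
n(HCl) left over = 8.186 × 10^-3 mol (1:1 ratio)
n(HCl) consumed by analyte = 0.04973 − 8.186 × 10^-3 = 0.04154 mol
From the 1:2 ratio, n(CaCO3) = 1/2 × 0.04154 = 0.02077 mol
mass of CaCO3 = 0.02077 × 100.09 = 2.079 g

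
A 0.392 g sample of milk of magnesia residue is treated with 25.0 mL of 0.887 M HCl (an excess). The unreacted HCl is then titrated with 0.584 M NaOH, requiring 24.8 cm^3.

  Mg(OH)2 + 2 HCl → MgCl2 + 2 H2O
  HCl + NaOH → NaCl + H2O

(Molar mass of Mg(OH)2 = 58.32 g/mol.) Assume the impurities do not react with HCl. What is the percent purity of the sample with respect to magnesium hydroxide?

n(HCl) added = 0.0250 × 0.887 = 0.0222 mol
n(NaOH) used in back-titration = 0.0248 × 0.584 = 0.0145 mol
n(HCl) left over = 0.0145 mol (1:1 ratio)
n(HCl) consumed by analyte = 0.0222 − 0.0145 = 7.69 × 10^-3 mol
From the 1:2 ratio, n(Mg(OH)2) = 1/2 × 7.69 × 10^-3 = 3.85 × 10^-3 mol
mass of Mg(OH)2 = 3.85 × 10^-3 × 58.32 = 0.224 g
% Mg(OH)2 = 0.224 / 0.392 × 100 = 57.2 %

57.2 %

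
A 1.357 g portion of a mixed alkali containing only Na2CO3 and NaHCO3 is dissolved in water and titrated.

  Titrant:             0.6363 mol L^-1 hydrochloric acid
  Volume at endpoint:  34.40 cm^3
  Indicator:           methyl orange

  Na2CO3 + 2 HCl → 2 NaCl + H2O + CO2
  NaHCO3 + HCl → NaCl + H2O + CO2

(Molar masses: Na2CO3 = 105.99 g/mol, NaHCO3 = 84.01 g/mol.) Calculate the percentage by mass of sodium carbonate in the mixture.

60.68 %

n(HCl) = 0.03440 × 0.6363 = 0.02189 mol
Let x = n(Na2CO3), y = n(NaHCO3).
Titrant: 2x + 1y = 0.02189;  mass: 105.99x + 84.01y = 1.357
Solving, x = 7.768 × 10^-3 mol, y = 6.352 × 10^-3 mol
mass of Na2CO3 = 7.768 × 10^-3 × 105.99 = 0.8234 g
% Na2CO3 = 0.8234 / 1.357 × 100 = 60.68 %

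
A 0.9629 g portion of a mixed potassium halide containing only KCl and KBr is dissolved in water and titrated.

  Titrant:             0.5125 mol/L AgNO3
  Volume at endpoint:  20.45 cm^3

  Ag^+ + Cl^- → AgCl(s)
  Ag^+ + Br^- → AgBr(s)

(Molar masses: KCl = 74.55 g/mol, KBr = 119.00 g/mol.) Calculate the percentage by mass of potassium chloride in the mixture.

49.52 %

n(AgNO3) = 0.02045 × 0.5125 = 0.01048 mol
Let x = n(KCl), y = n(KBr).
Titrant: 1x + 1y = 0.01048;  mass: 74.55x + 119.00y = 0.9629
Solving, x = 6.396 × 10^-3 mol, y = 4.085 × 10^-3 mol
mass of KCl = 6.396 × 10^-3 × 74.55 = 0.4768 g
% KCl = 0.4768 / 0.9629 × 100 = 49.52 %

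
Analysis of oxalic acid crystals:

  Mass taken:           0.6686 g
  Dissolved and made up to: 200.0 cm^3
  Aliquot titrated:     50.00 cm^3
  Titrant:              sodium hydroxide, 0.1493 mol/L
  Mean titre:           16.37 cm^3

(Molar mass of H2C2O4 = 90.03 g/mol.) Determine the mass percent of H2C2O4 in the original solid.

65.82 %

H2C2O4 + 2 NaOH → Na2C2O4 + 2 H2O
n(NaOH) per titration = 0.01637 × 0.1493 = 2.444 × 10^-3 mol
From the 1:2 ratio, n(H2C2O4) in each aliquot = 1/2 × 2.444 × 10^-3 = 1.222 × 10^-3 mol
n(H2C2O4) in the whole flask = 1.222 × 10^-3 × 200.0/50.00 = 4.888 × 10^-3 mol
mass of H2C2O4 = 4.888 × 10^-3 × 90.03 = 0.4401 g
% H2C2O4 = 0.4401 / 0.6686 × 100 = 65.82 %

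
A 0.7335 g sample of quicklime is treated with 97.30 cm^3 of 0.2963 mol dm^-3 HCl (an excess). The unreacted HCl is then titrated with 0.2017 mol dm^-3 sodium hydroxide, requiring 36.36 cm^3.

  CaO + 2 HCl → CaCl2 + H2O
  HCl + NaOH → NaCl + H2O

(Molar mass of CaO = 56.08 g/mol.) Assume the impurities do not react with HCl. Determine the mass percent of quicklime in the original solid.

n(HCl) added = 0.09730 × 0.2963 = 0.02883 mol
n(NaOH) used in back-titration = 0.03636 × 0.2017 = 7.334 × 10^-3 mol
n(HCl) left over = 7.334 × 10^-3 mol (1:1 ratio)
n(HCl) consumed by analyte = 0.02883 − 7.334 × 10^-3 = 0.02150 mol
From the 1:2 ratio, n(CaO) = 1/2 × 0.02150 = 0.01075 mol
mass of CaO = 0.01075 × 56.08 = 0.6028 g
% CaO = 0.6028 / 0.7335 × 100 = 82.17 %

82.17 %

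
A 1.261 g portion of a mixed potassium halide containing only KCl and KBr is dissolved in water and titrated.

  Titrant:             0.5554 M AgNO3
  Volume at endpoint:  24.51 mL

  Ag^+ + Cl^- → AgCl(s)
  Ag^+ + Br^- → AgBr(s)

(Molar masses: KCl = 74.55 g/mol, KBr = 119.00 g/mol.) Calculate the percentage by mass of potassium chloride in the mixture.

n(AgNO3) = 0.02451 × 0.5554 = 0.01361 mol
Let x = n(KCl), y = n(KBr).
Titrant: 1x + 1y = 0.01361;  mass: 74.55x + 119.00y = 1.261
Solving, x = 8.075 × 10^-3 mol, y = 5.538 × 10^-3 mol
mass of KCl = 8.075 × 10^-3 × 74.55 = 0.6020 g
% KCl = 0.6020 / 1.261 × 100 = 47.74 %

47.74 %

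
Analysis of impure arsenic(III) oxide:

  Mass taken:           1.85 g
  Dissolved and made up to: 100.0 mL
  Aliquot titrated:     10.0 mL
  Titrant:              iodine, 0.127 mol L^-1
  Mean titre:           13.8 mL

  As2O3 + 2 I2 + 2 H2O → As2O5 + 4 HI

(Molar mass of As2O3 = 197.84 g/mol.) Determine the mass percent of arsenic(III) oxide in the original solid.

93.7 %

n(I2) per titration = 0.0138 × 0.127 = 1.75 × 10^-3 mol
From the 1:2 ratio, n(As2O3) in each aliquot = 1/2 × 1.75 × 10^-3 = 8.76 × 10^-4 mol
n(As2O3) in the whole flask = 8.76 × 10^-4 × 100.0/10.0 = 8.76 × 10^-3 mol
mass of As2O3 = 8.76 × 10^-3 × 197.84 = 1.73 g
% As2O3 = 1.73 / 1.85 × 100 = 93.7 %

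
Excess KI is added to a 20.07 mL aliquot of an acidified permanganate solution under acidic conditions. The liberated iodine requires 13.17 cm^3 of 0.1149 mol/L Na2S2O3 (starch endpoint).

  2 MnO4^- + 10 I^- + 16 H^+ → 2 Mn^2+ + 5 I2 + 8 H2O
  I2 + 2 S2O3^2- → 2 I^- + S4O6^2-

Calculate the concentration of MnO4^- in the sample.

n(S2O3^2-) = 0.01317 × 0.1149 = 1.513 × 10^-3 mol
n(I2) = n(S2O3^2-)/2 = 7.566 × 10^-4 mol
From the 2:5 ratio, n(MnO4^-) in the aliquot = 2/5 × 7.566 × 10^-4 = 3.026 × 10^-4 mol
[MnO4^-] = 3.026 × 10^-4 / 0.02007 = 0.01508 mol/L

0.01508 mol/L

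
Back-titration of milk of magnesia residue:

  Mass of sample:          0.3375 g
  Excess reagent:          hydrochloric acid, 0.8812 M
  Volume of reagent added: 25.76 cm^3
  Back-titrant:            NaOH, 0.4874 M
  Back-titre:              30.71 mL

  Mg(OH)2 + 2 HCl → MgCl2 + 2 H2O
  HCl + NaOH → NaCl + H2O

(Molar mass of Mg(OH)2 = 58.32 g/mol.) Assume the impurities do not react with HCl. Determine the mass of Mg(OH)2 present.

n(HCl) added = 0.02576 × 0.8812 = 0.02270 mol
n(NaOH) used in back-titration = 0.03071 × 0.4874 = 0.01497 mol
n(HCl) left over = 0.01497 mol (1:1 ratio)
n(HCl) consumed by analyte = 0.02270 − 0.01497 = 7.732 × 10^-3 mol
From the 1:2 ratio, n(Mg(OH)2) = 1/2 × 7.732 × 10^-3 = 3.866 × 10^-3 mol
mass of Mg(OH)2 = 3.866 × 10^-3 × 58.32 = 0.2255 g

0.2255 g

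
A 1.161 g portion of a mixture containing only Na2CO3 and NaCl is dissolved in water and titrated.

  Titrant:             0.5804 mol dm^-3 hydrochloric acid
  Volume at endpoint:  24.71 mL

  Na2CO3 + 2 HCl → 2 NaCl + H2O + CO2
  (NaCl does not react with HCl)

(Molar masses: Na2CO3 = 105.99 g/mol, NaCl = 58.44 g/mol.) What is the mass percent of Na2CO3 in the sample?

n(HCl) = 0.02471 × 0.5804 = 0.01434 mol
Let x = n(Na2CO3), y = n(NaCl).
Titrant: 2x = 0.01434;  mass: 105.99x + 58.44y = 1.161
Solving, x = 7.171 × 10^-3 mol, y = 6.861 × 10^-3 mol
mass of Na2CO3 = 7.171 × 10^-3 × 105.99 = 0.7600 g
% Na2CO3 = 0.7600 / 1.161 × 100 = 65.46 %

65.46 %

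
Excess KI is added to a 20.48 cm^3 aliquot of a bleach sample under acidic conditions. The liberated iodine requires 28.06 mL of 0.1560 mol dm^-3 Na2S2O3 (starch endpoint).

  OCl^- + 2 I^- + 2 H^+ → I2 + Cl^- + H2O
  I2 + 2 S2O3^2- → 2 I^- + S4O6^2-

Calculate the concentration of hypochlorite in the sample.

0.1069 mol/L

n(S2O3^2-) = 0.02806 × 0.1560 = 4.377 × 10^-3 mol
n(I2) = n(S2O3^2-)/2 = 2.189 × 10^-3 mol
n(OCl^-) in the aliquot = 2.189 × 10^-3 mol (1:1 ratio)
[OCl^-] = 2.189 × 10^-3 / 0.02048 = 0.1069 mol/L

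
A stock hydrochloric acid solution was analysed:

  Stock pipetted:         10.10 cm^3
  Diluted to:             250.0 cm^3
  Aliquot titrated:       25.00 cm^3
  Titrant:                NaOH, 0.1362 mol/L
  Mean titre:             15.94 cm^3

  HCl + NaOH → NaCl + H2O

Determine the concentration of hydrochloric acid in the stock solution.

n(NaOH) = 0.01594 × 0.1362 = 2.171 × 10^-3 mol
n(HCl) in the aliquot = 2.171 × 10^-3 mol (1:1 ratio)
[HCl]_dilute = 2.171 × 10^-3 / 0.02500 = 0.08684 mol/L
Dilution factor = 250.0 / 10.10 = 24.75
[HCl]_stock = 0.08684 × 24.75 = 2.150 mol/L

2.150 mol/L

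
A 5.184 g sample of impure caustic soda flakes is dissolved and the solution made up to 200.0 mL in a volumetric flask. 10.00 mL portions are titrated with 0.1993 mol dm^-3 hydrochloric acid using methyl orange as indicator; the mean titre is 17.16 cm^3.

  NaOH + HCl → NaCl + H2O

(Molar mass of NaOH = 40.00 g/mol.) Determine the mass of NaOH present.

2.736 g

n(HCl) per titration = 0.01716 × 0.1993 = 3.420 × 10^-3 mol
n(NaOH) in each aliquot = 3.420 × 10^-3 mol (1:1 ratio)
n(NaOH) in the whole flask = 3.420 × 10^-3 × 200.0/10.00 = 0.06840 mol
mass of NaOH = 0.06840 × 40.00 = 2.736 g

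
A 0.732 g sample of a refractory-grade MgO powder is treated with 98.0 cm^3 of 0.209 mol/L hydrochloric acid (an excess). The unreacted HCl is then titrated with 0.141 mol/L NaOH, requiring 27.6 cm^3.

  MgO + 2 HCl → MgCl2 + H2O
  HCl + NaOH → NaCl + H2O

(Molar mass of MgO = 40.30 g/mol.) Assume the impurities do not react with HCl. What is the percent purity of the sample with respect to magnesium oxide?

45.7 %

n(HCl) added = 0.0980 × 0.209 = 0.0205 mol
n(NaOH) used in back-titration = 0.0276 × 0.141 = 3.89 × 10^-3 mol
n(HCl) left over = 3.89 × 10^-3 mol (1:1 ratio)
n(HCl) consumed by analyte = 0.0205 − 3.89 × 10^-3 = 0.0166 mol
From the 1:2 ratio, n(MgO) = 1/2 × 0.0166 = 8.30 × 10^-3 mol
mass of MgO = 8.30 × 10^-3 × 40.30 = 0.334 g
% MgO = 0.334 / 0.732 × 100 = 45.7 %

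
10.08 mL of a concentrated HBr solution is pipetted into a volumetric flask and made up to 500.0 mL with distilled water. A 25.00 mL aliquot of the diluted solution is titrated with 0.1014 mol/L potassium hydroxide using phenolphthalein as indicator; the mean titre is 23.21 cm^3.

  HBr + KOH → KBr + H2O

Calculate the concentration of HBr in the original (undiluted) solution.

4.670 mol/L

n(KOH) = 0.02321 × 0.1014 = 2.353 × 10^-3 mol
n(HBr) in the aliquot = 2.353 × 10^-3 mol (1:1 ratio)
[HBr]_dilute = 2.353 × 10^-3 / 0.02500 = 0.09414 mol/L
Dilution factor = 500.0 / 10.08 = 49.60
[HBr]_stock = 0.09414 × 49.60 = 4.670 mol/L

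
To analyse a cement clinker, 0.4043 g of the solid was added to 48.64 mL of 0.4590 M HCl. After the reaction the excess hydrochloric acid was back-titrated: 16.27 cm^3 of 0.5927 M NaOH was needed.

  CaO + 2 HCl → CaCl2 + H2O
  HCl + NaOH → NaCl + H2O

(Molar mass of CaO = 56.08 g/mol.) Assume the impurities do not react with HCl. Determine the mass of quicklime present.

0.3556 g

n(HCl) added = 0.04864 × 0.4590 = 0.02233 mol
n(NaOH) used in back-titration = 0.01627 × 0.5927 = 9.643 × 10^-3 mol
n(HCl) left over = 9.643 × 10^-3 mol (1:1 ratio)
n(HCl) consumed by analyte = 0.02233 − 9.643 × 10^-3 = 0.01268 mol
From the 1:2 ratio, n(CaO) = 1/2 × 0.01268 = 6.341 × 10^-3 mol
mass of CaO = 6.341 × 10^-3 × 56.08 = 0.3556 g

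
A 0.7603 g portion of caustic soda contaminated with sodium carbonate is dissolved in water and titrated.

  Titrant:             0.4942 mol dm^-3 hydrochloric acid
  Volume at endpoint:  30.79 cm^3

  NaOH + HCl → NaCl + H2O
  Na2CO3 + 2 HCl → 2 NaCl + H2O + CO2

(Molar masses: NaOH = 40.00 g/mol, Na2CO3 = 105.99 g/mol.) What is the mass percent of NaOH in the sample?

n(HCl) = 0.03079 × 0.4942 = 0.01522 mol
Let x = n(NaOH), y = n(Na2CO3).
Titrant: 1x + 2y = 0.01522;  mass: 40.00x + 105.99y = 0.7603
Solving, x = 3.547 × 10^-3 mol, y = 5.835 × 10^-3 mol
mass of NaOH = 3.547 × 10^-3 × 40.00 = 0.1419 g
% NaOH = 0.1419 / 0.7603 × 100 = 18.66 %

18.66 %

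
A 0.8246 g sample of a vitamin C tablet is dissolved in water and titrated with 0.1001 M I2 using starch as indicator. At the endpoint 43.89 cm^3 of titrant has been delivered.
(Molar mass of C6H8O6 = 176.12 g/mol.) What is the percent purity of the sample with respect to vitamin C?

93.84 %

C6H8O6 + I2 → C6H6O6 + 2 HI
n(I2) = 0.04389 L × 0.1001 mol/L = 4.393 × 10^-3 mol
n(C6H8O6) = 4.393 × 10^-3 mol (1:1 ratio)
mass of C6H8O6 = 4.393 × 10^-3 × 176.12 g/mol = 0.7738 g
% C6H8O6 = 0.7738 / 0.8246 × 100 = 93.84 %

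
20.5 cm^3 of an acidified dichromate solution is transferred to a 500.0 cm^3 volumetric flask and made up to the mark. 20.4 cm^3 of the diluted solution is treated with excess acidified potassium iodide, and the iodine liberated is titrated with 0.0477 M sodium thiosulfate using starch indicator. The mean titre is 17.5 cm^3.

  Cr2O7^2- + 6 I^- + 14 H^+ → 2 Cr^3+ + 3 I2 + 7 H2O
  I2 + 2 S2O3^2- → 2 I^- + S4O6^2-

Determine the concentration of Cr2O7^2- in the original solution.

n(S2O3^2-) = 0.0175 × 0.0477 = 8.35 × 10^-4 mol
n(I2) = n(S2O3^2-)/2 = 4.17 × 10^-4 mol
From the 1:3 ratio, n(Cr2O7^2-) in the aliquot = 1/3 × 4.17 × 10^-4 = 1.39 × 10^-4 mol
[Cr2O7^2-]_dilute = 1.39 × 10^-4 / 0.0204 = 0.00682 mol/L
[Cr2O7^2-]_original = 0.00682 × 500.0/20.5 = 0.166 mol/L

0.166 M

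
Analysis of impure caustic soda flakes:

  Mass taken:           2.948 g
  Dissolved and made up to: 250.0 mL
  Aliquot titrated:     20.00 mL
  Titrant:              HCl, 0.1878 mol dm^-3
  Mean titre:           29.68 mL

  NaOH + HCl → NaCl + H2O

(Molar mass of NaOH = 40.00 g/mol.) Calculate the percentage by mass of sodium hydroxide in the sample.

94.54 %

n(HCl) per titration = 0.02968 × 0.1878 = 5.574 × 10^-3 mol
n(NaOH) in each aliquot = 5.574 × 10^-3 mol (1:1 ratio)
n(NaOH) in the whole flask = 5.574 × 10^-3 × 250.0/20.00 = 0.06967 mol
mass of NaOH = 0.06967 × 40.00 = 2.787 g
% NaOH = 2.787 / 2.948 × 100 = 94.54 %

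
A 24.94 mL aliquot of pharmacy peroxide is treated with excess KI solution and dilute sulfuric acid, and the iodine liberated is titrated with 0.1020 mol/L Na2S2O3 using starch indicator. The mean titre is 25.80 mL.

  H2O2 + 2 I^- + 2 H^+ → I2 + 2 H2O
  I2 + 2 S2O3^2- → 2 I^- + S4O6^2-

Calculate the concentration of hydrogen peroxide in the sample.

n(S2O3^2-) = 0.02580 × 0.1020 = 2.632 × 10^-3 mol
n(I2) = n(S2O3^2-)/2 = 1.316 × 10^-3 mol
n(H2O2) in the aliquot = 1.316 × 10^-3 mol (1:1 ratio)
[H2O2] = 1.316 × 10^-3 / 0.02494 = 0.05276 mol/L

0.05276 mol/L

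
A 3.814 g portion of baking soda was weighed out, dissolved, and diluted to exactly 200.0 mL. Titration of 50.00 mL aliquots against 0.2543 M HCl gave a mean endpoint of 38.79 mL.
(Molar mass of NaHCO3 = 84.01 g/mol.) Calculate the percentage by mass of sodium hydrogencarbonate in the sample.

86.91 %

NaHCO3 + HCl → NaCl + H2O + CO2
n(HCl) per titration = 0.03879 × 0.2543 = 9.864 × 10^-3 mol
n(NaHCO3) in each aliquot = 9.864 × 10^-3 mol (1:1 ratio)
n(NaHCO3) in the whole flask = 9.864 × 10^-3 × 200.0/50.00 = 0.03946 mol
mass of NaHCO3 = 0.03946 × 84.01 = 3.315 g
% NaHCO3 = 3.315 / 3.814 × 100 = 86.91 %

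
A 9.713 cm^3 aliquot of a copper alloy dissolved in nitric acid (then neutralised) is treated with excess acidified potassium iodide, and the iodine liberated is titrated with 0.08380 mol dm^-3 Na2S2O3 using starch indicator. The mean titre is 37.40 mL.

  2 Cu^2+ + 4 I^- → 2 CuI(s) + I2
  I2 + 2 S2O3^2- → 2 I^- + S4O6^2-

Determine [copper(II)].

n(S2O3^2-) = 0.03740 × 0.08380 = 3.134 × 10^-3 mol
n(I2) = n(S2O3^2-)/2 = 1.567 × 10^-3 mol
From the 2:1 ratio, n(Cu2+) in the aliquot = 2/1 × 1.567 × 10^-3 = 3.134 × 10^-3 mol
[Cu2+] = 3.134 × 10^-3 / 0.009713 = 0.3227 mol/L

0.3227 mol/L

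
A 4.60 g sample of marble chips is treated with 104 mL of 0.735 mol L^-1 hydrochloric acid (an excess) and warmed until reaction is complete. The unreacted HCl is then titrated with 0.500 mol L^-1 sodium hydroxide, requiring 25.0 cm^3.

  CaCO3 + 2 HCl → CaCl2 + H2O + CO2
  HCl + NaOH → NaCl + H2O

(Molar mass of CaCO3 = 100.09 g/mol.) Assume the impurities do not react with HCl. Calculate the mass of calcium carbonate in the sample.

n(HCl) added = 0.104 × 0.735 = 0.0764 mol
n(NaOH) used in back-titration = 0.0250 × 0.500 = 0.0125 mol
n(HCl) left over = 0.0125 mol (1:1 ratio)
n(HCl) consumed by analyte = 0.0764 − 0.0125 = 0.0639 mol
From the 1:2 ratio, n(CaCO3) = 1/2 × 0.0639 = 0.0320 mol
mass of CaCO3 = 0.0320 × 100.09 = 3.20 g

3.20 g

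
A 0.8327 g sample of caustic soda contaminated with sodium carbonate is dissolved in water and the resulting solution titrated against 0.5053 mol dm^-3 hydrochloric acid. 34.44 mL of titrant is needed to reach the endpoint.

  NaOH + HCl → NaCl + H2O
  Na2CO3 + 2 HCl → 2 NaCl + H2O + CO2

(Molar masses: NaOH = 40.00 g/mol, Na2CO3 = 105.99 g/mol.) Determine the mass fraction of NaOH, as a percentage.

33.10 %

n(HCl) = 0.03444 × 0.5053 = 0.01740 mol
Let x = n(NaOH), y = n(Na2CO3).
Titrant: 1x + 2y = 0.01740;  mass: 40.00x + 105.99y = 0.8327
Solving, x = 6.891 × 10^-3 mol, y = 5.256 × 10^-3 mol
mass of NaOH = 6.891 × 10^-3 × 40.00 = 0.2756 g
% NaOH = 0.2756 / 0.8327 × 100 = 33.10 %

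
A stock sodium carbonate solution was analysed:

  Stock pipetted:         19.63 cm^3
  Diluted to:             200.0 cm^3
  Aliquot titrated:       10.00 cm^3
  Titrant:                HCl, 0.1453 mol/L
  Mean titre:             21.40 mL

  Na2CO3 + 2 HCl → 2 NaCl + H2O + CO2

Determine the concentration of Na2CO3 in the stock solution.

n(HCl) = 0.02140 × 0.1453 = 3.109 × 10^-3 mol
From the 1:2 ratio, n(Na2CO3) in the aliquot = 1/2 × 3.109 × 10^-3 = 1.555 × 10^-3 mol
[Na2CO3]_dilute = 1.555 × 10^-3 / 0.01000 = 0.1555 mol/L
Dilution factor = 200.0 / 19.63 = 10.19
[Na2CO3]_stock = 0.1555 × 10.19 = 1.584 mol/L

1.584 mol/L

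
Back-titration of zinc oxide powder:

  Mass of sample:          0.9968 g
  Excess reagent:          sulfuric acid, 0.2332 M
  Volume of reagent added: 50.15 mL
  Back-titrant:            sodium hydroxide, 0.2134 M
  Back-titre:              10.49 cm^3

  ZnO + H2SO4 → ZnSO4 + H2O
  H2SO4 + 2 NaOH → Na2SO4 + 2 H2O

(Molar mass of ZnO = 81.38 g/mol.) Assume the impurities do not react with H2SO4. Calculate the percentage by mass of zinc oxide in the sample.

n(H2SO4) added = 0.05015 × 0.2332 = 0.01169 mol
n(NaOH) used in back-titration = 0.01049 × 0.2134 = 2.239 × 10^-3 mol
From the 1:2 ratio, n(H2SO4) left over = 1/2 × 2.239 × 10^-3 = 1.119 × 10^-3 mol
n(H2SO4) consumed by analyte = 0.01169 − 1.119 × 10^-3 = 0.01058 mol
n(ZnO) = 0.01058 mol (1:1 ratio)
mass of ZnO = 0.01058 × 81.38 = 0.8607 g
% ZnO = 0.8607 / 0.9968 × 100 = 86.34 %

86.34 %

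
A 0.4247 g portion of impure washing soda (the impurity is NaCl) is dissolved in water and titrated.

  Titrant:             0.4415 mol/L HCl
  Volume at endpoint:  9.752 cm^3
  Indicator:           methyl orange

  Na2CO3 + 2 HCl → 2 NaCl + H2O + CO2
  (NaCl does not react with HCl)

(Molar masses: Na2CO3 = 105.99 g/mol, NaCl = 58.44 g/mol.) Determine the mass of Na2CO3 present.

n(HCl) = 0.009752 × 0.4415 = 4.306 × 10^-3 mol
Let x = n(Na2CO3), y = n(NaCl).
Titrant: 2x = 4.306 × 10^-3;  mass: 105.99x + 58.44y = 0.4247
Solving, x = 2.153 × 10^-3 mol, y = 3.363 × 10^-3 mol
mass of Na2CO3 = 2.153 × 10^-3 × 105.99 = 0.2282 g

0.2282 g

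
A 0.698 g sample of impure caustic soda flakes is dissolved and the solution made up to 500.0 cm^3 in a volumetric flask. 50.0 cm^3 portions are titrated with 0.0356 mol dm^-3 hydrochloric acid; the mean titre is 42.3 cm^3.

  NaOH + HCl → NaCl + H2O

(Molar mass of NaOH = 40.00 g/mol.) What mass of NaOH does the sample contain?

0.602 g

n(HCl) per titration = 0.0423 × 0.0356 = 1.51 × 10^-3 mol
n(NaOH) in each aliquot = 1.51 × 10^-3 mol (1:1 ratio)
n(NaOH) in the whole flask = 1.51 × 10^-3 × 500.0/50.0 = 0.0151 mol
mass of NaOH = 0.0151 × 40.00 = 0.602 g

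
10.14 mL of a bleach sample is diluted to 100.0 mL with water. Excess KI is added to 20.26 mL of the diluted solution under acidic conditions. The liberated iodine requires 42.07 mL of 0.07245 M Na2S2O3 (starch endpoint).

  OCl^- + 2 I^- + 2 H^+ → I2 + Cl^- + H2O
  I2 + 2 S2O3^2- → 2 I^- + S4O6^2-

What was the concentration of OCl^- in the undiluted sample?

n(S2O3^2-) = 0.04207 × 0.07245 = 3.048 × 10^-3 mol
n(I2) = n(S2O3^2-)/2 = 1.524 × 10^-3 mol
n(OCl^-) in the aliquot = 1.524 × 10^-3 mol (1:1 ratio)
[OCl^-]_dilute = 1.524 × 10^-3 / 0.02026 = 0.07522 mol/L
[OCl^-]_original = 0.07522 × 100.0/10.14 = 0.7418 mol/L

0.7418 M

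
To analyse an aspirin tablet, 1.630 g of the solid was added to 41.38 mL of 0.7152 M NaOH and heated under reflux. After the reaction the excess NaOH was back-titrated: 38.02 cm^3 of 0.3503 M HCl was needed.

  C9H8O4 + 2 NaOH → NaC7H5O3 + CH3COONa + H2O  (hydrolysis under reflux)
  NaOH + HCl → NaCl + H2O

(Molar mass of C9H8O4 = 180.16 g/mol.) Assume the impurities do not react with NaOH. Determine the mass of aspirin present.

n(NaOH) added = 0.04138 × 0.7152 = 0.02959 mol
n(HCl) used in back-titration = 0.03802 × 0.3503 = 0.01332 mol
n(NaOH) left over = 0.01332 mol (1:1 ratio)
n(NaOH) consumed by analyte = 0.02959 − 0.01332 = 0.01628 mol
From the 1:2 ratio, n(C9H8O4) = 1/2 × 0.01628 = 8.138 × 10^-3 mol
mass of C9H8O4 = 8.138 × 10^-3 × 180.16 = 1.466 g

1.466 g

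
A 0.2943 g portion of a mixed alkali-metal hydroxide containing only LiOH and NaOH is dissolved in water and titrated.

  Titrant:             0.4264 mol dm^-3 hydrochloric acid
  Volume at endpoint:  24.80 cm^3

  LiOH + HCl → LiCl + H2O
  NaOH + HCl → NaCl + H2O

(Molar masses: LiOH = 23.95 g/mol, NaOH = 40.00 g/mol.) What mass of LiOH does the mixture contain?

n(HCl) = 0.02480 × 0.4264 = 0.01057 mol
Let x = n(LiOH), y = n(NaOH).
Titrant: 1x + 1y = 0.01057;  mass: 23.95x + 40.00y = 0.2943
Solving, x = 8.018 × 10^-3 mol, y = 2.557 × 10^-3 mol
mass of LiOH = 8.018 × 10^-3 × 23.95 = 0.1920 g

0.1920 g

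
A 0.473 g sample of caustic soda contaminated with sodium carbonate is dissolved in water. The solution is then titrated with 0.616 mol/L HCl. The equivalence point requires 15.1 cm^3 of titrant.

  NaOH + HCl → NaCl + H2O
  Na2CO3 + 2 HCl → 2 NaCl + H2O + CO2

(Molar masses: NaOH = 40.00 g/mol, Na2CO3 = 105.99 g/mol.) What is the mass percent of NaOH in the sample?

13.0 %

n(HCl) = 0.0151 × 0.616 = 9.30 × 10^-3 mol
Let x = n(NaOH), y = n(Na2CO3).
Titrant: 1x + 2y = 9.30 × 10^-3;  mass: 40.00x + 105.99y = 0.473
Solving, x = 1.53 × 10^-3 mol, y = 3.88 × 10^-3 mol
mass of NaOH = 1.53 × 10^-3 × 40.00 = 0.0614 g
% NaOH = 0.0614 / 0.473 × 100 = 13.0 %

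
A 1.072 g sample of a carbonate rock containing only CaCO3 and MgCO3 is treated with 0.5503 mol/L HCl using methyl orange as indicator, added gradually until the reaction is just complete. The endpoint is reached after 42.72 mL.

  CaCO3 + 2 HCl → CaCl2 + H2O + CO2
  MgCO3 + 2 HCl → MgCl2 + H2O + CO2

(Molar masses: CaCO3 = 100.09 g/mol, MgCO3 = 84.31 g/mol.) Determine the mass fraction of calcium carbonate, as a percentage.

47.92 %

n(HCl) = 0.04272 × 0.5503 = 0.02351 mol
Let x = n(CaCO3), y = n(MgCO3).
Titrant: 2x + 2y = 0.02351;  mass: 100.09x + 84.31y = 1.072
Solving, x = 5.132 × 10^-3 mol, y = 6.622 × 10^-3 mol
mass of CaCO3 = 5.132 × 10^-3 × 100.09 = 0.5137 g
% CaCO3 = 0.5137 / 1.072 × 100 = 47.92 %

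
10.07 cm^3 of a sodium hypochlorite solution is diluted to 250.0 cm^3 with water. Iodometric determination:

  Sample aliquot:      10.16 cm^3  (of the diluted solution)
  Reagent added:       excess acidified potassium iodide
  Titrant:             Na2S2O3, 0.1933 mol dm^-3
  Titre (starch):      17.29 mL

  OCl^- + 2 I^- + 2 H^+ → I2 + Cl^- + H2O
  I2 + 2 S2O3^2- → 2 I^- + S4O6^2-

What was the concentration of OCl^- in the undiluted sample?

n(S2O3^2-) = 0.01729 × 0.1933 = 3.342 × 10^-3 mol
n(I2) = n(S2O3^2-)/2 = 1.671 × 10^-3 mol
n(OCl^-) in the aliquot = 1.671 × 10^-3 mol (1:1 ratio)
[OCl^-]_dilute = 1.671 × 10^-3 / 0.01016 = 0.1645 mol/L
[OCl^-]_original = 0.1645 × 250.0/10.07 = 4.083 mol/L

4.083 mol/L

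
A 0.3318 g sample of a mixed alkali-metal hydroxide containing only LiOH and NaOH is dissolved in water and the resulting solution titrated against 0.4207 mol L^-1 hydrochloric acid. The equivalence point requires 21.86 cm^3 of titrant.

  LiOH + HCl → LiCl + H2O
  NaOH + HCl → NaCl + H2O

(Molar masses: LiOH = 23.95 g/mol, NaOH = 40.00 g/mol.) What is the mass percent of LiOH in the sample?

n(HCl) = 0.02186 × 0.4207 = 9.197 × 10^-3 mol
Let x = n(LiOH), y = n(NaOH).
Titrant: 1x + 1y = 9.197 × 10^-3;  mass: 23.95x + 40.00y = 0.3318
Solving, x = 2.247 × 10^-3 mol, y = 6.950 × 10^-3 mol
mass of LiOH = 2.247 × 10^-3 × 23.95 = 0.05381 g
% LiOH = 0.05381 / 0.3318 × 100 = 16.22 %

16.22 %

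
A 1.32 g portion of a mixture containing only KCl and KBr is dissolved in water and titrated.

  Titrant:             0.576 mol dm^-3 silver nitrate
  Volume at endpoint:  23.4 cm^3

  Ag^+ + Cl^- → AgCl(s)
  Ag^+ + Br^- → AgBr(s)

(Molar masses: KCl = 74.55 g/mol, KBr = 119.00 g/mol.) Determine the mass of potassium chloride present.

n(AgNO3) = 0.0234 × 0.576 = 0.0135 mol
Let x = n(KCl), y = n(KBr).
Titrant: 1x + 1y = 0.0135;  mass: 74.55x + 119.00y = 1.32
Solving, x = 6.39 × 10^-3 mol, y = 7.09 × 10^-3 mol
mass of KCl = 6.39 × 10^-3 × 74.55 = 0.476 g

0.476 g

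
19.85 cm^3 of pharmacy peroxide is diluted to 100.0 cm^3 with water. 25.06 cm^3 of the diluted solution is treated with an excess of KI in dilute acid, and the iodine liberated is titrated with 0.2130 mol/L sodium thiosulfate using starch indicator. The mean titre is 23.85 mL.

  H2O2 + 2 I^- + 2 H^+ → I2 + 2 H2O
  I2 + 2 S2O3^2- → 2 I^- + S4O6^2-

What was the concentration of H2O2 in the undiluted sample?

0.5106 mol/L

n(S2O3^2-) = 0.02385 × 0.2130 = 5.080 × 10^-3 mol
n(I2) = n(S2O3^2-)/2 = 2.540 × 10^-3 mol
n(H2O2) in the aliquot = 2.540 × 10^-3 mol (1:1 ratio)
[H2O2]_dilute = 2.540 × 10^-3 / 0.02506 = 0.1014 mol/L
[H2O2]_original = 0.1014 × 100.0/19.85 = 0.5106 mol/L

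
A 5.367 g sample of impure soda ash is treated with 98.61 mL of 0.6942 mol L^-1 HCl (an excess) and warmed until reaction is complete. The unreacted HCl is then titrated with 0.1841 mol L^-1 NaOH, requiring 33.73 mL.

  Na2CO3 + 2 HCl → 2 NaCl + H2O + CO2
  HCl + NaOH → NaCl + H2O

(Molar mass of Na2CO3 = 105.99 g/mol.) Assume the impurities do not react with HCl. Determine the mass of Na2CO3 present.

3.299 g

n(HCl) added = 0.09861 × 0.6942 = 0.06846 mol
n(NaOH) used in back-titration = 0.03373 × 0.1841 = 6.210 × 10^-3 mol
n(HCl) left over = 6.210 × 10^-3 mol (1:1 ratio)
n(HCl) consumed by analyte = 0.06846 − 6.210 × 10^-3 = 0.06225 mol
From the 1:2 ratio, n(Na2CO3) = 1/2 × 0.06225 = 0.03112 mol
mass of Na2CO3 = 0.03112 × 105.99 = 3.299 g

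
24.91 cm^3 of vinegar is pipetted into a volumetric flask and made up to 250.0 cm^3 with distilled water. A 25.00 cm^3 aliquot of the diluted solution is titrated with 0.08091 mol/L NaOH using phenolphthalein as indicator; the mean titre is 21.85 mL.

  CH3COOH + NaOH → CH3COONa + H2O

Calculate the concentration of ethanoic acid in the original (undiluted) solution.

0.7097 mol/L

n(NaOH) = 0.02185 × 0.08091 = 1.768 × 10^-3 mol
n(CH3COOH) in the aliquot = 1.768 × 10^-3 mol (1:1 ratio)
[CH3COOH]_dilute = 1.768 × 10^-3 / 0.02500 = 0.07072 mol/L
Dilution factor = 250.0 / 24.91 = 10.04
[CH3COOH]_stock = 0.07072 × 10.04 = 0.7097 mol/L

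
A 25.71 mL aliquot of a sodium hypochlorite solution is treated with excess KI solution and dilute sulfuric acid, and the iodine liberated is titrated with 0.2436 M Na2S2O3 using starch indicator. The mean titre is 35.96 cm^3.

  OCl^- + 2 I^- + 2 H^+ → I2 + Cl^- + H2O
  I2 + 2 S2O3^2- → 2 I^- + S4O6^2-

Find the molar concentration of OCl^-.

0.1704 M

n(S2O3^2-) = 0.03596 × 0.2436 = 8.760 × 10^-3 mol
n(I2) = n(S2O3^2-)/2 = 4.380 × 10^-3 mol
n(OCl^-) in the aliquot = 4.380 × 10^-3 mol (1:1 ratio)
[OCl^-] = 4.380 × 10^-3 / 0.02571 = 0.1704 mol/L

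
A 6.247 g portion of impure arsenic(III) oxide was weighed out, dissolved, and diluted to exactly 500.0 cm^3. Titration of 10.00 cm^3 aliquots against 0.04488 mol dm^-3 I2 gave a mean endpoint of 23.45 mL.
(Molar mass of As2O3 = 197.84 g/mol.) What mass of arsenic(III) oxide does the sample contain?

As2O3 + 2 I2 + 2 H2O → As2O5 + 4 HI
n(I2) per titration = 0.02345 × 0.04488 = 1.052 × 10^-3 mol
From the 1:2 ratio, n(As2O3) in each aliquot = 1/2 × 1.052 × 10^-3 = 5.262 × 10^-4 mol
n(As2O3) in the whole flask = 5.262 × 10^-4 × 500.0/10.00 = 0.02631 mol
mass of As2O3 = 0.02631 × 197.84 = 5.205 g

5.205 g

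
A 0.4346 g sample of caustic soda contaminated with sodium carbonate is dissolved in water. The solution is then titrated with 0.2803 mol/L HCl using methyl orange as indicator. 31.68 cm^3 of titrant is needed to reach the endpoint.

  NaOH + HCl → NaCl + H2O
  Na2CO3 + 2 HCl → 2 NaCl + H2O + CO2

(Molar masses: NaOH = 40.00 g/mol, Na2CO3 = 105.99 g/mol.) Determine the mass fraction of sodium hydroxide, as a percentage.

25.49 %

n(HCl) = 0.03168 × 0.2803 = 8.880 × 10^-3 mol
Let x = n(NaOH), y = n(Na2CO3).
Titrant: 1x + 2y = 8.880 × 10^-3;  mass: 40.00x + 105.99y = 0.4346
Solving, x = 2.770 × 10^-3 mol, y = 3.055 × 10^-3 mol
mass of NaOH = 2.770 × 10^-3 × 40.00 = 0.1108 g
% NaOH = 0.1108 / 0.4346 × 100 = 25.49 %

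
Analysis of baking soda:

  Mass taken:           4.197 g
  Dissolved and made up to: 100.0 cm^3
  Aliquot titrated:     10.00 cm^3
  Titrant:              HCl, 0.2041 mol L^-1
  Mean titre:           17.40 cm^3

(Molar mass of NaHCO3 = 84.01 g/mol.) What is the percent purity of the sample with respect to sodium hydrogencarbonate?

NaHCO3 + HCl → NaCl + H2O + CO2
n(HCl) per titration = 0.01740 × 0.2041 = 3.551 × 10^-3 mol
n(NaHCO3) in each aliquot = 3.551 × 10^-3 mol (1:1 ratio)
n(NaHCO3) in the whole flask = 3.551 × 10^-3 × 100.0/10.00 = 0.03551 mol
mass of NaHCO3 = 0.03551 × 84.01 = 2.983 g
% NaHCO3 = 2.983 / 4.197 × 100 = 71.09 %

71.09 %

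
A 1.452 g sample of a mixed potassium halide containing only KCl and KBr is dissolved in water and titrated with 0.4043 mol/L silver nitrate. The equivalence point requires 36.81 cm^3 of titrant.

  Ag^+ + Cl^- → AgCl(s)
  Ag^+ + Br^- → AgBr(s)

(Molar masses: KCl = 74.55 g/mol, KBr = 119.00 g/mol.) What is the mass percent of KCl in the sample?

n(AgNO3) = 0.03681 × 0.4043 = 0.01488 mol
Let x = n(KCl), y = n(KBr).
Titrant: 1x + 1y = 0.01488;  mass: 74.55x + 119.00y = 1.452
Solving, x = 7.176 × 10^-3 mol, y = 7.706 × 10^-3 mol
mass of KCl = 7.176 × 10^-3 × 74.55 = 0.5350 g
% KCl = 0.5350 / 1.452 × 100 = 36.85 %

36.85 %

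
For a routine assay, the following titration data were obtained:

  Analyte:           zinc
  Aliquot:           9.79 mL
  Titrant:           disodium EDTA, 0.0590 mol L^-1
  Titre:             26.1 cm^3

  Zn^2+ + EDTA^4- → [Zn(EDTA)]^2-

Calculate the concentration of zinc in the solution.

0.157 mol/L

n(EDTA) = 0.0261 L × 0.0590 mol/L = 1.54 × 10^-3 mol
n(Zn2+) = 1.54 × 10^-3 mol (1:1 mole ratio)
[Zn2+] = 1.54 × 10^-3 mol / 0.00979 L = 0.157 mol/L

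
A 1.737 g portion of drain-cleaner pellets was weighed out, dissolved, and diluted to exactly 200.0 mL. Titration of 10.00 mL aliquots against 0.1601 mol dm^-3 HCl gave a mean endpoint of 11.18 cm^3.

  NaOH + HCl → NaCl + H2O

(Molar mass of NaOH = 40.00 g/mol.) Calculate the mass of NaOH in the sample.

1.432 g

n(HCl) per titration = 0.01118 × 0.1601 = 1.790 × 10^-3 mol
n(NaOH) in each aliquot = 1.790 × 10^-3 mol (1:1 ratio)
n(NaOH) in the whole flask = 1.790 × 10^-3 × 200.0/10.00 = 0.03580 mol
mass of NaOH = 0.03580 × 40.00 = 1.432 g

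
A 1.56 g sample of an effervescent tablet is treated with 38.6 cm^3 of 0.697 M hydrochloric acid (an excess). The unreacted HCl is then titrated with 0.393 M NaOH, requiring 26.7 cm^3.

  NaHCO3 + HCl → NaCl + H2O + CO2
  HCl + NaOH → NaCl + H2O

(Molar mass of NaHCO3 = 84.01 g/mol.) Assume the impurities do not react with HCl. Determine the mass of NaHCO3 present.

1.38 g

n(HCl) added = 0.0386 × 0.697 = 0.0269 mol
n(NaOH) used in back-titration = 0.0267 × 0.393 = 0.0105 mol
n(HCl) left over = 0.0105 mol (1:1 ratio)
n(HCl) consumed by analyte = 0.0269 − 0.0105 = 0.0164 mol
n(NaHCO3) = 0.0164 mol (1:1 ratio)
mass of NaHCO3 = 0.0164 × 84.01 = 1.38 g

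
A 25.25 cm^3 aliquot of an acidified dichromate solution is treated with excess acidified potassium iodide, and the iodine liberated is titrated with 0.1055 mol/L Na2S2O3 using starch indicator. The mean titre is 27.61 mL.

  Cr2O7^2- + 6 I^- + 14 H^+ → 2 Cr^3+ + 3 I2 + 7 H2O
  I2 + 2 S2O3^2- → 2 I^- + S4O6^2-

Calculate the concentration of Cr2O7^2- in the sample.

0.01923 mol/L

n(S2O3^2-) = 0.02761 × 0.1055 = 2.913 × 10^-3 mol
n(I2) = n(S2O3^2-)/2 = 1.456 × 10^-3 mol
From the 1:3 ratio, n(Cr2O7^2-) in the aliquot = 1/3 × 1.456 × 10^-3 = 4.855 × 10^-4 mol
[Cr2O7^2-] = 4.855 × 10^-4 / 0.02525 = 0.01923 mol/L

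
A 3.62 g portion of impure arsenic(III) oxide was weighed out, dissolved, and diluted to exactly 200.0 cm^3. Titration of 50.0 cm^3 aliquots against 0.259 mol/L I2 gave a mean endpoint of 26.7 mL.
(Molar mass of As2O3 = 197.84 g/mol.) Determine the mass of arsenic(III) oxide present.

2.74 g

As2O3 + 2 I2 + 2 H2O → As2O5 + 4 HI
n(I2) per titration = 0.0267 × 0.259 = 6.92 × 10^-3 mol
From the 1:2 ratio, n(As2O3) in each aliquot = 1/2 × 6.92 × 10^-3 = 3.46 × 10^-3 mol
n(As2O3) in the whole flask = 3.46 × 10^-3 × 200.0/50.0 = 0.0138 mol
mass of As2O3 = 0.0138 × 197.84 = 2.74 g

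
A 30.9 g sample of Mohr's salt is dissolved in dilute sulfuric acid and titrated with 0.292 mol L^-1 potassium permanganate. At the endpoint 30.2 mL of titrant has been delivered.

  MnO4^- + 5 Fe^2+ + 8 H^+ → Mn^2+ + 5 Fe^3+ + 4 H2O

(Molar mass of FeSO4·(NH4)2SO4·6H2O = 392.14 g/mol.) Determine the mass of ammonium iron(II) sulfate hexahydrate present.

n(KMnO4) = 0.0302 L × 0.292 mol/L = 8.82 × 10^-3 mol
From the 5:1 ratio, n(FeSO4·(NH4)2SO4·6H2O) = 5/1 × 8.82 × 10^-3 = 0.0441 mol
mass of FeSO4·(NH4)2SO4·6H2O = 0.0441 × 392.14 g/mol = 17.3 g

17.3 g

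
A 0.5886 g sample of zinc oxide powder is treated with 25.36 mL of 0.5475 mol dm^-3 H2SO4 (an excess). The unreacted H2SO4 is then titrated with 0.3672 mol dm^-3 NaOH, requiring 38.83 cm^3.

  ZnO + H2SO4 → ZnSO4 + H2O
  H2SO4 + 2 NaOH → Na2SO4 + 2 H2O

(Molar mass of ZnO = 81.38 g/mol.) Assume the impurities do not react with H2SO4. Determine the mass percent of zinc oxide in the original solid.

93.40 %

n(H2SO4) added = 0.02536 × 0.5475 = 0.01388 mol
n(NaOH) used in back-titration = 0.03883 × 0.3672 = 0.01426 mol
From the 1:2 ratio, n(H2SO4) left over = 1/2 × 0.01426 = 7.129 × 10^-3 mol
n(H2SO4) consumed by analyte = 0.01388 − 7.129 × 10^-3 = 6.755 × 10^-3 mol
n(ZnO) = 6.755 × 10^-3 mol (1:1 ratio)
mass of ZnO = 6.755 × 10^-3 × 81.38 = 0.5498 g
% ZnO = 0.5498 / 0.5886 × 100 = 93.40 %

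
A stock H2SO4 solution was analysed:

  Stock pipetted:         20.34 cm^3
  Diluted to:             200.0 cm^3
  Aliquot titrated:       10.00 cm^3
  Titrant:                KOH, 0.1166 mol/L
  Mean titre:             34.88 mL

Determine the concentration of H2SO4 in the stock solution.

H2SO4 + 2 KOH → K2SO4 + 2 H2O
n(KOH) = 0.03488 × 0.1166 = 4.067 × 10^-3 mol
From the 1:2 ratio, n(H2SO4) in the aliquot = 1/2 × 4.067 × 10^-3 = 2.034 × 10^-3 mol
[H2SO4]_dilute = 2.034 × 10^-3 / 0.01000 = 0.2034 mol/L
Dilution factor = 200.0 / 20.34 = 9.833
[H2SO4]_stock = 0.2034 × 9.833 = 2.000 mol/L

2.000 mol/L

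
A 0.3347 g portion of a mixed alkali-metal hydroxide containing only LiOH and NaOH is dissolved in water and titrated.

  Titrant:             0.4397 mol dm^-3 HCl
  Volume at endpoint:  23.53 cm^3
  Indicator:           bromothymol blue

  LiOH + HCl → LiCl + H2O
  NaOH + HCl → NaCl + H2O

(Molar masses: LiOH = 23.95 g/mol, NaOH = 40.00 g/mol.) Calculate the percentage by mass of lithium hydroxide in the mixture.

35.29 %

n(HCl) = 0.02353 × 0.4397 = 0.01035 mol
Let x = n(LiOH), y = n(NaOH).
Titrant: 1x + 1y = 0.01035;  mass: 23.95x + 40.00y = 0.3347
Solving, x = 4.931 × 10^-3 mol, y = 5.415 × 10^-3 mol
mass of LiOH = 4.931 × 10^-3 × 23.95 = 0.1181 g
% LiOH = 0.1181 / 0.3347 × 100 = 35.29 %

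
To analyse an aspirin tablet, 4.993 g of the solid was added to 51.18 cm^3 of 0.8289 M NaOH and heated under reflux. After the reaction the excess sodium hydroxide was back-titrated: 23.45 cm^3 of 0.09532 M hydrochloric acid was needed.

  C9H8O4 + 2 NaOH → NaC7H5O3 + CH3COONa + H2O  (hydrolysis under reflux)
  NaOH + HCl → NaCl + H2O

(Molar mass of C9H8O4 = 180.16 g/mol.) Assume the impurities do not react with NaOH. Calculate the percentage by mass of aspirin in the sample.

72.50 %

n(NaOH) added = 0.05118 × 0.8289 = 0.04242 mol
n(HCl) used in back-titration = 0.02345 × 0.09532 = 2.235 × 10^-3 mol
n(NaOH) left over = 2.235 × 10^-3 mol (1:1 ratio)
n(NaOH) consumed by analyte = 0.04242 − 2.235 × 10^-3 = 0.04019 mol
From the 1:2 ratio, n(C9H8O4) = 1/2 × 0.04019 = 0.02009 mol
mass of C9H8O4 = 0.02009 × 180.16 = 3.620 g
% C9H8O4 = 3.620 / 4.993 × 100 = 72.50 %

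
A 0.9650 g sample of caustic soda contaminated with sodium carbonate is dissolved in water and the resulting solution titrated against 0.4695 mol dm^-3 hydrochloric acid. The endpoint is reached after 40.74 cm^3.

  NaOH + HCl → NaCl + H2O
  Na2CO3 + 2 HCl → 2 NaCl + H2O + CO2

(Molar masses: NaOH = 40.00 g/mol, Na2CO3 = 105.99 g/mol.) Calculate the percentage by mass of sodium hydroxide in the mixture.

n(HCl) = 0.04074 × 0.4695 = 0.01913 mol
Let x = n(NaOH), y = n(Na2CO3).
Titrant: 1x + 2y = 0.01913;  mass: 40.00x + 105.99y = 0.9650
Solving, x = 3.744 × 10^-3 mol, y = 7.692 × 10^-3 mol
mass of NaOH = 3.744 × 10^-3 × 40.00 = 0.1498 g
% NaOH = 0.1498 / 0.9650 × 100 = 15.52 %

15.52 %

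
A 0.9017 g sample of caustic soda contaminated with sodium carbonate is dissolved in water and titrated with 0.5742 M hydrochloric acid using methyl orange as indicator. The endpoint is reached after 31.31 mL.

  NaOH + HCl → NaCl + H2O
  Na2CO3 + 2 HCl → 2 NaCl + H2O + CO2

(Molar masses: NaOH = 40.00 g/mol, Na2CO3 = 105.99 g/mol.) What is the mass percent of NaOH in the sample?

n(HCl) = 0.03131 × 0.5742 = 0.01798 mol
Let x = n(NaOH), y = n(Na2CO3).
Titrant: 1x + 2y = 0.01798;  mass: 40.00x + 105.99y = 0.9017
Solving, x = 3.929 × 10^-3 mol, y = 7.025 × 10^-3 mol
mass of NaOH = 3.929 × 10^-3 × 40.00 = 0.1572 g
% NaOH = 0.1572 / 0.9017 × 100 = 17.43 %

17.43 %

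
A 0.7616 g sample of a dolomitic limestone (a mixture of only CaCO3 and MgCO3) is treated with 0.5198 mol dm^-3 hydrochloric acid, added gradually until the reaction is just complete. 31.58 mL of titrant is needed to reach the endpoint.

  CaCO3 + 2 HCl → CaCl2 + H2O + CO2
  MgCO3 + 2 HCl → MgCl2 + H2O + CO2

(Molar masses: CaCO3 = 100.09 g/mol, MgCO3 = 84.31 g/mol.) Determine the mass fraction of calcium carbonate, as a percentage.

57.98 %

n(HCl) = 0.03158 × 0.5198 = 0.01642 mol
Let x = n(CaCO3), y = n(MgCO3).
Titrant: 2x + 2y = 0.01642;  mass: 100.09x + 84.31y = 0.7616
Solving, x = 4.412 × 10^-3 mol, y = 3.796 × 10^-3 mol
mass of CaCO3 = 4.412 × 10^-3 × 100.09 = 0.4415 g
% CaCO3 = 0.4415 / 0.7616 × 100 = 57.98 %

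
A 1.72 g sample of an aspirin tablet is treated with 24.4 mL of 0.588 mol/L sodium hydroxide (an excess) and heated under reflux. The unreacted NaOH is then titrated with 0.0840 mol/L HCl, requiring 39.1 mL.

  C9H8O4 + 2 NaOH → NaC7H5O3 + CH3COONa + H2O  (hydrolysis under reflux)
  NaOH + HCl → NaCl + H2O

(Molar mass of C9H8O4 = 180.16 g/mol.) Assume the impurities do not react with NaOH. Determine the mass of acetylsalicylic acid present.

n(NaOH) added = 0.0244 × 0.588 = 0.0143 mol
n(HCl) used in back-titration = 0.0391 × 0.0840 = 3.28 × 10^-3 mol
n(NaOH) left over = 3.28 × 10^-3 mol (1:1 ratio)
n(NaOH) consumed by analyte = 0.0143 − 3.28 × 10^-3 = 0.0111 mol
From the 1:2 ratio, n(C9H8O4) = 1/2 × 0.0111 = 5.53 × 10^-3 mol
mass of C9H8O4 = 5.53 × 10^-3 × 180.16 = 0.997 g

0.997 g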